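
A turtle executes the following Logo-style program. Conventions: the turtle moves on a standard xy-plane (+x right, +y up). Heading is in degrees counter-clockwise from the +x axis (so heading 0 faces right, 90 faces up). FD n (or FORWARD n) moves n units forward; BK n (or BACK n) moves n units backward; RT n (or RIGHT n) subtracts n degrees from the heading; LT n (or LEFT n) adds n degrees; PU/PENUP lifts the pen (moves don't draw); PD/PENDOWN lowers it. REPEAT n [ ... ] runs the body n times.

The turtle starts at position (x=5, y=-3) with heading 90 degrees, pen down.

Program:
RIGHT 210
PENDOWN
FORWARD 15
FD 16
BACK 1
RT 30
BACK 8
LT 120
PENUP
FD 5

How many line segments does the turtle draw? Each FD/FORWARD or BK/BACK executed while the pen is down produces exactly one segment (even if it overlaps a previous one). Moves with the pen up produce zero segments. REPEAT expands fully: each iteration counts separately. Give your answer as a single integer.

Executing turtle program step by step:
Start: pos=(5,-3), heading=90, pen down
RT 210: heading 90 -> 240
PD: pen down
FD 15: (5,-3) -> (-2.5,-15.99) [heading=240, draw]
FD 16: (-2.5,-15.99) -> (-10.5,-29.847) [heading=240, draw]
BK 1: (-10.5,-29.847) -> (-10,-28.981) [heading=240, draw]
RT 30: heading 240 -> 210
BK 8: (-10,-28.981) -> (-3.072,-24.981) [heading=210, draw]
LT 120: heading 210 -> 330
PU: pen up
FD 5: (-3.072,-24.981) -> (1.258,-27.481) [heading=330, move]
Final: pos=(1.258,-27.481), heading=330, 4 segment(s) drawn
Segments drawn: 4

Answer: 4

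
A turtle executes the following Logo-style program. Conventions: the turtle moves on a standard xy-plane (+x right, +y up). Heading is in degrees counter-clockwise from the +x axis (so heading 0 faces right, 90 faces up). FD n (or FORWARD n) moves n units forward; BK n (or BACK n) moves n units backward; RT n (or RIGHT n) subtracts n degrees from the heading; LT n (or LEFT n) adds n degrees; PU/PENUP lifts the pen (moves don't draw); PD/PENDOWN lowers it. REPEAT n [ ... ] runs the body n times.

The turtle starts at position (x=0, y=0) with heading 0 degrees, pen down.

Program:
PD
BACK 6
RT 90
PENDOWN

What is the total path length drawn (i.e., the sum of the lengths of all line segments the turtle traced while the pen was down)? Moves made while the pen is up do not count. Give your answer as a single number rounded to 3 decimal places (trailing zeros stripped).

Answer: 6

Derivation:
Executing turtle program step by step:
Start: pos=(0,0), heading=0, pen down
PD: pen down
BK 6: (0,0) -> (-6,0) [heading=0, draw]
RT 90: heading 0 -> 270
PD: pen down
Final: pos=(-6,0), heading=270, 1 segment(s) drawn

Segment lengths:
  seg 1: (0,0) -> (-6,0), length = 6
Total = 6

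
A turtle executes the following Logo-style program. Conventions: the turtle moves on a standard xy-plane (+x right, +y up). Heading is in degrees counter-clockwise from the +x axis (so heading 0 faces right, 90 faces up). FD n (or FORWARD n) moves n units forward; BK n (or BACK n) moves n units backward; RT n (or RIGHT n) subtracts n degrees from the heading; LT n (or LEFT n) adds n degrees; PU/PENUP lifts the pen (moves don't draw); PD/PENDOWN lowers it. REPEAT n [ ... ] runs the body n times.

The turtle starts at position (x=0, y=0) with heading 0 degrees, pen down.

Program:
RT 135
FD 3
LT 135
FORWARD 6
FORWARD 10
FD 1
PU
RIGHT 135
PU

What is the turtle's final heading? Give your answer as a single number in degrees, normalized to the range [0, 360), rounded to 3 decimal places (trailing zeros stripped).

Answer: 225

Derivation:
Executing turtle program step by step:
Start: pos=(0,0), heading=0, pen down
RT 135: heading 0 -> 225
FD 3: (0,0) -> (-2.121,-2.121) [heading=225, draw]
LT 135: heading 225 -> 0
FD 6: (-2.121,-2.121) -> (3.879,-2.121) [heading=0, draw]
FD 10: (3.879,-2.121) -> (13.879,-2.121) [heading=0, draw]
FD 1: (13.879,-2.121) -> (14.879,-2.121) [heading=0, draw]
PU: pen up
RT 135: heading 0 -> 225
PU: pen up
Final: pos=(14.879,-2.121), heading=225, 4 segment(s) drawn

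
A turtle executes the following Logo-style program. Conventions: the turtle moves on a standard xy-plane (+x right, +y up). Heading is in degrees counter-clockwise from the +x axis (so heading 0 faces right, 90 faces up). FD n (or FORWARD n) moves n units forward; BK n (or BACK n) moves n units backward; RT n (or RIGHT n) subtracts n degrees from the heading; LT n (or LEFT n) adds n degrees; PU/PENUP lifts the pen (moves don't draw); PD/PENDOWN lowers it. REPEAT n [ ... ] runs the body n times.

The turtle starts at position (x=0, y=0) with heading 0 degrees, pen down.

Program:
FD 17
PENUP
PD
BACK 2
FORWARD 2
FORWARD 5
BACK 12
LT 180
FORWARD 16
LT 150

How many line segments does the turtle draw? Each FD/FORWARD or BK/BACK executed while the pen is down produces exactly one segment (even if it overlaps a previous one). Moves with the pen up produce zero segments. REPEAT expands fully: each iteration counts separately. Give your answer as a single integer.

Executing turtle program step by step:
Start: pos=(0,0), heading=0, pen down
FD 17: (0,0) -> (17,0) [heading=0, draw]
PU: pen up
PD: pen down
BK 2: (17,0) -> (15,0) [heading=0, draw]
FD 2: (15,0) -> (17,0) [heading=0, draw]
FD 5: (17,0) -> (22,0) [heading=0, draw]
BK 12: (22,0) -> (10,0) [heading=0, draw]
LT 180: heading 0 -> 180
FD 16: (10,0) -> (-6,0) [heading=180, draw]
LT 150: heading 180 -> 330
Final: pos=(-6,0), heading=330, 6 segment(s) drawn
Segments drawn: 6

Answer: 6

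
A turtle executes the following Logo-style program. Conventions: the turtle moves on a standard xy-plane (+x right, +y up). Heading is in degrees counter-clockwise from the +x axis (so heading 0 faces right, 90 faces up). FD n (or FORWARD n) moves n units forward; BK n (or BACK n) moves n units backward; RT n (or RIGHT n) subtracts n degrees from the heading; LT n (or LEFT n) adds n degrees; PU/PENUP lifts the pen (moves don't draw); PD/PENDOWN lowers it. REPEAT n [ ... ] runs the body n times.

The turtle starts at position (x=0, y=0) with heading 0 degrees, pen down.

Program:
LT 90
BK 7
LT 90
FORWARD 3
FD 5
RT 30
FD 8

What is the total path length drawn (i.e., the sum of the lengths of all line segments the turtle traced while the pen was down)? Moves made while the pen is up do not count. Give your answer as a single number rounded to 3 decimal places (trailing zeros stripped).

Executing turtle program step by step:
Start: pos=(0,0), heading=0, pen down
LT 90: heading 0 -> 90
BK 7: (0,0) -> (0,-7) [heading=90, draw]
LT 90: heading 90 -> 180
FD 3: (0,-7) -> (-3,-7) [heading=180, draw]
FD 5: (-3,-7) -> (-8,-7) [heading=180, draw]
RT 30: heading 180 -> 150
FD 8: (-8,-7) -> (-14.928,-3) [heading=150, draw]
Final: pos=(-14.928,-3), heading=150, 4 segment(s) drawn

Segment lengths:
  seg 1: (0,0) -> (0,-7), length = 7
  seg 2: (0,-7) -> (-3,-7), length = 3
  seg 3: (-3,-7) -> (-8,-7), length = 5
  seg 4: (-8,-7) -> (-14.928,-3), length = 8
Total = 23

Answer: 23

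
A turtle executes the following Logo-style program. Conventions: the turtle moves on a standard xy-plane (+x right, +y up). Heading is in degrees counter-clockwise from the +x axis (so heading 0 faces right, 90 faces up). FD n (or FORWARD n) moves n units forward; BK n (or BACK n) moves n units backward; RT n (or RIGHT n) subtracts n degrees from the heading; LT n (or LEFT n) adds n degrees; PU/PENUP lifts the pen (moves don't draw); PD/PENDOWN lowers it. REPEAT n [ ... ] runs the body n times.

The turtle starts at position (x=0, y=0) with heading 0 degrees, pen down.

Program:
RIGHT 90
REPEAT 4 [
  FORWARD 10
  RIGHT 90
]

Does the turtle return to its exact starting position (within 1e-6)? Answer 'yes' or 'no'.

Answer: yes

Derivation:
Executing turtle program step by step:
Start: pos=(0,0), heading=0, pen down
RT 90: heading 0 -> 270
REPEAT 4 [
  -- iteration 1/4 --
  FD 10: (0,0) -> (0,-10) [heading=270, draw]
  RT 90: heading 270 -> 180
  -- iteration 2/4 --
  FD 10: (0,-10) -> (-10,-10) [heading=180, draw]
  RT 90: heading 180 -> 90
  -- iteration 3/4 --
  FD 10: (-10,-10) -> (-10,0) [heading=90, draw]
  RT 90: heading 90 -> 0
  -- iteration 4/4 --
  FD 10: (-10,0) -> (0,0) [heading=0, draw]
  RT 90: heading 0 -> 270
]
Final: pos=(0,0), heading=270, 4 segment(s) drawn

Start position: (0, 0)
Final position: (0, 0)
Distance = 0; < 1e-6 -> CLOSED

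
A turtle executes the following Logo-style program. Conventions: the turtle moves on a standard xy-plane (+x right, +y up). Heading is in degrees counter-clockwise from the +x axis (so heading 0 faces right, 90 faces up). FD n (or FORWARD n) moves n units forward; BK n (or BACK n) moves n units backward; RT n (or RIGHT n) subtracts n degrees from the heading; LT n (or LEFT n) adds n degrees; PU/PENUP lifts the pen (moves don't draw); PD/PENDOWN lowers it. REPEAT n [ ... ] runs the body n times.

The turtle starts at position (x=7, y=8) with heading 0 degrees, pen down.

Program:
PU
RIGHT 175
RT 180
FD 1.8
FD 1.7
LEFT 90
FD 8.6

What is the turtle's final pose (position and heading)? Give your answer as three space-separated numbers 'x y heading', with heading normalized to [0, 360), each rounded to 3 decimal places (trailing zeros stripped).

Answer: 9.737 16.872 95

Derivation:
Executing turtle program step by step:
Start: pos=(7,8), heading=0, pen down
PU: pen up
RT 175: heading 0 -> 185
RT 180: heading 185 -> 5
FD 1.8: (7,8) -> (8.793,8.157) [heading=5, move]
FD 1.7: (8.793,8.157) -> (10.487,8.305) [heading=5, move]
LT 90: heading 5 -> 95
FD 8.6: (10.487,8.305) -> (9.737,16.872) [heading=95, move]
Final: pos=(9.737,16.872), heading=95, 0 segment(s) drawn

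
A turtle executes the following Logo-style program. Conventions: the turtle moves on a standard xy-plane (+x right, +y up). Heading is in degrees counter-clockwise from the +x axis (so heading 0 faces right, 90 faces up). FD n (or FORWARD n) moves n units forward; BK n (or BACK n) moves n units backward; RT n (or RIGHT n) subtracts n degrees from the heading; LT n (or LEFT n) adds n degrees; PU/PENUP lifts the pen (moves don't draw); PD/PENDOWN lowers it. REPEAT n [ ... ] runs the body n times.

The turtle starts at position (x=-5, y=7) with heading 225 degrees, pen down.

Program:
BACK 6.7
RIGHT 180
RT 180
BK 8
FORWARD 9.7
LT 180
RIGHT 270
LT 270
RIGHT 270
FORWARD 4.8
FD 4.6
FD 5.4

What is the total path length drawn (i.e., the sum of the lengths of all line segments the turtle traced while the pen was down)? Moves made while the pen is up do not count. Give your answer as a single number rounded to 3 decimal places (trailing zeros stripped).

Answer: 39.2

Derivation:
Executing turtle program step by step:
Start: pos=(-5,7), heading=225, pen down
BK 6.7: (-5,7) -> (-0.262,11.738) [heading=225, draw]
RT 180: heading 225 -> 45
RT 180: heading 45 -> 225
BK 8: (-0.262,11.738) -> (5.394,17.394) [heading=225, draw]
FD 9.7: (5.394,17.394) -> (-1.464,10.536) [heading=225, draw]
LT 180: heading 225 -> 45
RT 270: heading 45 -> 135
LT 270: heading 135 -> 45
RT 270: heading 45 -> 135
FD 4.8: (-1.464,10.536) -> (-4.859,13.93) [heading=135, draw]
FD 4.6: (-4.859,13.93) -> (-8.111,17.182) [heading=135, draw]
FD 5.4: (-8.111,17.182) -> (-11.93,21.001) [heading=135, draw]
Final: pos=(-11.93,21.001), heading=135, 6 segment(s) drawn

Segment lengths:
  seg 1: (-5,7) -> (-0.262,11.738), length = 6.7
  seg 2: (-0.262,11.738) -> (5.394,17.394), length = 8
  seg 3: (5.394,17.394) -> (-1.464,10.536), length = 9.7
  seg 4: (-1.464,10.536) -> (-4.859,13.93), length = 4.8
  seg 5: (-4.859,13.93) -> (-8.111,17.182), length = 4.6
  seg 6: (-8.111,17.182) -> (-11.93,21.001), length = 5.4
Total = 39.2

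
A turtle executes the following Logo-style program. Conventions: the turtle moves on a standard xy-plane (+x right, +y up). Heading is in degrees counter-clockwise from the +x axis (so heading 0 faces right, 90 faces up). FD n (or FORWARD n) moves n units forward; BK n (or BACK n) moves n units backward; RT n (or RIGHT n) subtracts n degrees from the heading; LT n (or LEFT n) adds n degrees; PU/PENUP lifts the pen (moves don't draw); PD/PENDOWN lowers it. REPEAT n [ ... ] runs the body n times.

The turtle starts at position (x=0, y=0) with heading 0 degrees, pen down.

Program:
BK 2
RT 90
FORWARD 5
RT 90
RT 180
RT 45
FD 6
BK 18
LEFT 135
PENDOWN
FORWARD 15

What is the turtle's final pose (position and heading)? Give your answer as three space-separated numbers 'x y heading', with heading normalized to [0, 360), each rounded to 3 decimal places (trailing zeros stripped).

Executing turtle program step by step:
Start: pos=(0,0), heading=0, pen down
BK 2: (0,0) -> (-2,0) [heading=0, draw]
RT 90: heading 0 -> 270
FD 5: (-2,0) -> (-2,-5) [heading=270, draw]
RT 90: heading 270 -> 180
RT 180: heading 180 -> 0
RT 45: heading 0 -> 315
FD 6: (-2,-5) -> (2.243,-9.243) [heading=315, draw]
BK 18: (2.243,-9.243) -> (-10.485,3.485) [heading=315, draw]
LT 135: heading 315 -> 90
PD: pen down
FD 15: (-10.485,3.485) -> (-10.485,18.485) [heading=90, draw]
Final: pos=(-10.485,18.485), heading=90, 5 segment(s) drawn

Answer: -10.485 18.485 90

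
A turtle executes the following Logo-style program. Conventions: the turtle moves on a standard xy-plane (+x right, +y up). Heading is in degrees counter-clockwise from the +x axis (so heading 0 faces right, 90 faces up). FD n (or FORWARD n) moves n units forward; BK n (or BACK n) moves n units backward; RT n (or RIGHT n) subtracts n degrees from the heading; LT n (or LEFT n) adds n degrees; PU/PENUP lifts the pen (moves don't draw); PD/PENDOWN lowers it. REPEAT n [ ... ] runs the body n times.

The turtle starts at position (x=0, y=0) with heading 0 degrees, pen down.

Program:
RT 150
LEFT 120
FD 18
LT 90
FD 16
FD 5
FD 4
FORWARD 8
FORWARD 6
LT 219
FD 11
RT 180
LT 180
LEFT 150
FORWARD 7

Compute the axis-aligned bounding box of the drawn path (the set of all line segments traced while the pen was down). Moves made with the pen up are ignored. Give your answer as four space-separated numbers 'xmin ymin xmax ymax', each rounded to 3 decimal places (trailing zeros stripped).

Executing turtle program step by step:
Start: pos=(0,0), heading=0, pen down
RT 150: heading 0 -> 210
LT 120: heading 210 -> 330
FD 18: (0,0) -> (15.588,-9) [heading=330, draw]
LT 90: heading 330 -> 60
FD 16: (15.588,-9) -> (23.588,4.856) [heading=60, draw]
FD 5: (23.588,4.856) -> (26.088,9.187) [heading=60, draw]
FD 4: (26.088,9.187) -> (28.088,12.651) [heading=60, draw]
FD 8: (28.088,12.651) -> (32.088,19.579) [heading=60, draw]
FD 6: (32.088,19.579) -> (35.088,24.775) [heading=60, draw]
LT 219: heading 60 -> 279
FD 11: (35.088,24.775) -> (36.809,13.91) [heading=279, draw]
RT 180: heading 279 -> 99
LT 180: heading 99 -> 279
LT 150: heading 279 -> 69
FD 7: (36.809,13.91) -> (39.318,20.445) [heading=69, draw]
Final: pos=(39.318,20.445), heading=69, 8 segment(s) drawn

Segment endpoints: x in {0, 15.588, 23.588, 26.088, 28.088, 32.088, 35.088, 36.809, 39.318}, y in {-9, 0, 4.856, 9.187, 12.651, 13.91, 19.579, 20.445, 24.775}
xmin=0, ymin=-9, xmax=39.318, ymax=24.775

Answer: 0 -9 39.318 24.775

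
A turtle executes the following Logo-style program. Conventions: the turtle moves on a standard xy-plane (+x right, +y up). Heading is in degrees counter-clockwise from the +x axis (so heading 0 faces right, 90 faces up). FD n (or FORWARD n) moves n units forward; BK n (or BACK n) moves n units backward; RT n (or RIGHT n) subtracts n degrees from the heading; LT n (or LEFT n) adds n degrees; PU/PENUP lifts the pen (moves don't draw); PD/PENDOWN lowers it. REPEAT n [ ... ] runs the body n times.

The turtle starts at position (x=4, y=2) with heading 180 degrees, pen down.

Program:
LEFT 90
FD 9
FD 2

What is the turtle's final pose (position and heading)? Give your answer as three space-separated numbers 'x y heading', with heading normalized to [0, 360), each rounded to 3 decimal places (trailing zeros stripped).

Executing turtle program step by step:
Start: pos=(4,2), heading=180, pen down
LT 90: heading 180 -> 270
FD 9: (4,2) -> (4,-7) [heading=270, draw]
FD 2: (4,-7) -> (4,-9) [heading=270, draw]
Final: pos=(4,-9), heading=270, 2 segment(s) drawn

Answer: 4 -9 270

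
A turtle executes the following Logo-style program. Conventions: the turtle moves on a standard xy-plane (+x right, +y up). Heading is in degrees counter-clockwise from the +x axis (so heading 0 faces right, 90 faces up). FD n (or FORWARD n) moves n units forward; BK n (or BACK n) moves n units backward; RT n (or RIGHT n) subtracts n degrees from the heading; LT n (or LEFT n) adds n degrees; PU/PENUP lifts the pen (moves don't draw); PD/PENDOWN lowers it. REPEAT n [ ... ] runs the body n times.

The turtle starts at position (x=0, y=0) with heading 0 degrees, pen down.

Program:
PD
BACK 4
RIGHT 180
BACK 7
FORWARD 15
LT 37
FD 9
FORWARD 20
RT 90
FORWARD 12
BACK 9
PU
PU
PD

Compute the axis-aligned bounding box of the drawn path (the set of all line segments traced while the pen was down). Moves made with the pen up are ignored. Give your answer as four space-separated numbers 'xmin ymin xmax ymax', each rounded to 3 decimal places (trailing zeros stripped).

Answer: -42.382 -17.453 3 0

Derivation:
Executing turtle program step by step:
Start: pos=(0,0), heading=0, pen down
PD: pen down
BK 4: (0,0) -> (-4,0) [heading=0, draw]
RT 180: heading 0 -> 180
BK 7: (-4,0) -> (3,0) [heading=180, draw]
FD 15: (3,0) -> (-12,0) [heading=180, draw]
LT 37: heading 180 -> 217
FD 9: (-12,0) -> (-19.188,-5.416) [heading=217, draw]
FD 20: (-19.188,-5.416) -> (-35.16,-17.453) [heading=217, draw]
RT 90: heading 217 -> 127
FD 12: (-35.16,-17.453) -> (-42.382,-7.869) [heading=127, draw]
BK 9: (-42.382,-7.869) -> (-36.966,-15.057) [heading=127, draw]
PU: pen up
PU: pen up
PD: pen down
Final: pos=(-36.966,-15.057), heading=127, 7 segment(s) drawn

Segment endpoints: x in {-42.382, -36.966, -35.16, -19.188, -12, -4, 0, 3}, y in {-17.453, -15.057, -7.869, -5.416, 0, 0, 0}
xmin=-42.382, ymin=-17.453, xmax=3, ymax=0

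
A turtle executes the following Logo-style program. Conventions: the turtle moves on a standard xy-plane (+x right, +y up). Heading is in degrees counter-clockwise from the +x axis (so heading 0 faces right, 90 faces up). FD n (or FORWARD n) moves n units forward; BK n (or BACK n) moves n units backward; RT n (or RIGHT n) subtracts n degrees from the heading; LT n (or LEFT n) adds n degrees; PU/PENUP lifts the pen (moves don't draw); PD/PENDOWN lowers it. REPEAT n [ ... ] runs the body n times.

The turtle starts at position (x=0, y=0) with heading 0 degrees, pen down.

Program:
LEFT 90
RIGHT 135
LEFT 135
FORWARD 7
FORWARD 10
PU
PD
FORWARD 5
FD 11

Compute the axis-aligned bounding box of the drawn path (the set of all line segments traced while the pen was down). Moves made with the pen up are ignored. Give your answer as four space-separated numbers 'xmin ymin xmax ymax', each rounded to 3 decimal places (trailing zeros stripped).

Executing turtle program step by step:
Start: pos=(0,0), heading=0, pen down
LT 90: heading 0 -> 90
RT 135: heading 90 -> 315
LT 135: heading 315 -> 90
FD 7: (0,0) -> (0,7) [heading=90, draw]
FD 10: (0,7) -> (0,17) [heading=90, draw]
PU: pen up
PD: pen down
FD 5: (0,17) -> (0,22) [heading=90, draw]
FD 11: (0,22) -> (0,33) [heading=90, draw]
Final: pos=(0,33), heading=90, 4 segment(s) drawn

Segment endpoints: x in {0, 0, 0, 0, 0}, y in {0, 7, 17, 22, 33}
xmin=0, ymin=0, xmax=0, ymax=33

Answer: 0 0 0 33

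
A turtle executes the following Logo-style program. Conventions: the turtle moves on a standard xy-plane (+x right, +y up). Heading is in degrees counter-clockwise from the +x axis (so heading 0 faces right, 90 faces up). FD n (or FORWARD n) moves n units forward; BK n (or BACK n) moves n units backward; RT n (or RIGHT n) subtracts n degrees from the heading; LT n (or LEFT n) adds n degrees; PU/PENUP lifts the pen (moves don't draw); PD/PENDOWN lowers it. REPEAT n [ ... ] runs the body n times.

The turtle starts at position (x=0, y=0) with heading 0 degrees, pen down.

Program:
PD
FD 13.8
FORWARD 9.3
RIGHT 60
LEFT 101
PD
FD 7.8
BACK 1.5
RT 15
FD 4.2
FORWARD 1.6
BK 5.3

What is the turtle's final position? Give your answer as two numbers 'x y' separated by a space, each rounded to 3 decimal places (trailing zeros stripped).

Answer: 28.304 4.352

Derivation:
Executing turtle program step by step:
Start: pos=(0,0), heading=0, pen down
PD: pen down
FD 13.8: (0,0) -> (13.8,0) [heading=0, draw]
FD 9.3: (13.8,0) -> (23.1,0) [heading=0, draw]
RT 60: heading 0 -> 300
LT 101: heading 300 -> 41
PD: pen down
FD 7.8: (23.1,0) -> (28.987,5.117) [heading=41, draw]
BK 1.5: (28.987,5.117) -> (27.855,4.133) [heading=41, draw]
RT 15: heading 41 -> 26
FD 4.2: (27.855,4.133) -> (31.63,5.974) [heading=26, draw]
FD 1.6: (31.63,5.974) -> (33.068,6.676) [heading=26, draw]
BK 5.3: (33.068,6.676) -> (28.304,4.352) [heading=26, draw]
Final: pos=(28.304,4.352), heading=26, 7 segment(s) drawn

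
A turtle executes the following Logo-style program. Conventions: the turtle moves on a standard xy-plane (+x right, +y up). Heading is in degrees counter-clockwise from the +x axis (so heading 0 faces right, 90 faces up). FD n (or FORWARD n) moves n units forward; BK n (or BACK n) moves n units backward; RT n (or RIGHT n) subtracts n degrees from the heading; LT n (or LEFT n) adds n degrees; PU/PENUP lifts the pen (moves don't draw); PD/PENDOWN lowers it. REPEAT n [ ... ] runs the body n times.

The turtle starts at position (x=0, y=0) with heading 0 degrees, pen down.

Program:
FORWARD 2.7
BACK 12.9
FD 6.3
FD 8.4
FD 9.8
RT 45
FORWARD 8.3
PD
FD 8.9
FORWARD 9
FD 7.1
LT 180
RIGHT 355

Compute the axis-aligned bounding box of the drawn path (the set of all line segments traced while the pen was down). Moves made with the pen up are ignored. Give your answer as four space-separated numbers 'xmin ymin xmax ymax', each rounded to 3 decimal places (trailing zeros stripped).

Executing turtle program step by step:
Start: pos=(0,0), heading=0, pen down
FD 2.7: (0,0) -> (2.7,0) [heading=0, draw]
BK 12.9: (2.7,0) -> (-10.2,0) [heading=0, draw]
FD 6.3: (-10.2,0) -> (-3.9,0) [heading=0, draw]
FD 8.4: (-3.9,0) -> (4.5,0) [heading=0, draw]
FD 9.8: (4.5,0) -> (14.3,0) [heading=0, draw]
RT 45: heading 0 -> 315
FD 8.3: (14.3,0) -> (20.169,-5.869) [heading=315, draw]
PD: pen down
FD 8.9: (20.169,-5.869) -> (26.462,-12.162) [heading=315, draw]
FD 9: (26.462,-12.162) -> (32.826,-18.526) [heading=315, draw]
FD 7.1: (32.826,-18.526) -> (37.847,-23.547) [heading=315, draw]
LT 180: heading 315 -> 135
RT 355: heading 135 -> 140
Final: pos=(37.847,-23.547), heading=140, 9 segment(s) drawn

Segment endpoints: x in {-10.2, -3.9, 0, 2.7, 4.5, 14.3, 20.169, 26.462, 32.826, 37.847}, y in {-23.547, -18.526, -12.162, -5.869, 0}
xmin=-10.2, ymin=-23.547, xmax=37.847, ymax=0

Answer: -10.2 -23.547 37.847 0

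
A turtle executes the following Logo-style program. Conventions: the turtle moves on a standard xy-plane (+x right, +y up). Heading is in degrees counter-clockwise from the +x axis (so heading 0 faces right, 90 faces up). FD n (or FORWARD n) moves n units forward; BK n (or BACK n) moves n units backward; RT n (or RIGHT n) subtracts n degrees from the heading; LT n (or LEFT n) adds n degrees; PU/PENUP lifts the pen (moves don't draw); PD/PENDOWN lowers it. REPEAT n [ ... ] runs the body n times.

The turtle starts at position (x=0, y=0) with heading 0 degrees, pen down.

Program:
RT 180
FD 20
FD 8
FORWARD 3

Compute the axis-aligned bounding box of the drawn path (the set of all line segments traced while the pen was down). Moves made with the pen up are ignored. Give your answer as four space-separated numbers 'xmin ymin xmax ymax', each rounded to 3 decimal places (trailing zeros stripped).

Executing turtle program step by step:
Start: pos=(0,0), heading=0, pen down
RT 180: heading 0 -> 180
FD 20: (0,0) -> (-20,0) [heading=180, draw]
FD 8: (-20,0) -> (-28,0) [heading=180, draw]
FD 3: (-28,0) -> (-31,0) [heading=180, draw]
Final: pos=(-31,0), heading=180, 3 segment(s) drawn

Segment endpoints: x in {-31, -28, -20, 0}, y in {0, 0, 0, 0}
xmin=-31, ymin=0, xmax=0, ymax=0

Answer: -31 0 0 0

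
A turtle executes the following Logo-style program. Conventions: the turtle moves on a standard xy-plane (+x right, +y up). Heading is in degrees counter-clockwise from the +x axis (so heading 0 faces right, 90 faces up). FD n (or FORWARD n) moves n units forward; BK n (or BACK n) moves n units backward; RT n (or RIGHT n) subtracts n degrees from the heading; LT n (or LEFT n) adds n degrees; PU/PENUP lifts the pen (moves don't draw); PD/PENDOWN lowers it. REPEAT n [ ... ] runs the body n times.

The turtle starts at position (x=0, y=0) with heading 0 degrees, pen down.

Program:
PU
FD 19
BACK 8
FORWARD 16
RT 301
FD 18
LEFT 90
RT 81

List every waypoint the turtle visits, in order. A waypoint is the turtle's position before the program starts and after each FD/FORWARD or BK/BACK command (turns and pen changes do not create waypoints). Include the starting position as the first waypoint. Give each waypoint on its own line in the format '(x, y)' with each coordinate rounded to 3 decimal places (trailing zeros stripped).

Answer: (0, 0)
(19, 0)
(11, 0)
(27, 0)
(36.271, 15.429)

Derivation:
Executing turtle program step by step:
Start: pos=(0,0), heading=0, pen down
PU: pen up
FD 19: (0,0) -> (19,0) [heading=0, move]
BK 8: (19,0) -> (11,0) [heading=0, move]
FD 16: (11,0) -> (27,0) [heading=0, move]
RT 301: heading 0 -> 59
FD 18: (27,0) -> (36.271,15.429) [heading=59, move]
LT 90: heading 59 -> 149
RT 81: heading 149 -> 68
Final: pos=(36.271,15.429), heading=68, 0 segment(s) drawn
Waypoints (5 total):
(0, 0)
(19, 0)
(11, 0)
(27, 0)
(36.271, 15.429)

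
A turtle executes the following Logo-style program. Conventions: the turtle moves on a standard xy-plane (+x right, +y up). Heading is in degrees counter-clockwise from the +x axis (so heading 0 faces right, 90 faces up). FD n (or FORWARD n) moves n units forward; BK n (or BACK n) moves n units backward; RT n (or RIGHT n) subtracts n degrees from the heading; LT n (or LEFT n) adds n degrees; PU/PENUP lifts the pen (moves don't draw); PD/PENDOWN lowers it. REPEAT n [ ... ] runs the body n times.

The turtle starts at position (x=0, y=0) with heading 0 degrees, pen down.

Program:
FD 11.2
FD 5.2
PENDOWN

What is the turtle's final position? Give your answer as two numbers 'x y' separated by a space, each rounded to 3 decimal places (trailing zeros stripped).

Answer: 16.4 0

Derivation:
Executing turtle program step by step:
Start: pos=(0,0), heading=0, pen down
FD 11.2: (0,0) -> (11.2,0) [heading=0, draw]
FD 5.2: (11.2,0) -> (16.4,0) [heading=0, draw]
PD: pen down
Final: pos=(16.4,0), heading=0, 2 segment(s) drawn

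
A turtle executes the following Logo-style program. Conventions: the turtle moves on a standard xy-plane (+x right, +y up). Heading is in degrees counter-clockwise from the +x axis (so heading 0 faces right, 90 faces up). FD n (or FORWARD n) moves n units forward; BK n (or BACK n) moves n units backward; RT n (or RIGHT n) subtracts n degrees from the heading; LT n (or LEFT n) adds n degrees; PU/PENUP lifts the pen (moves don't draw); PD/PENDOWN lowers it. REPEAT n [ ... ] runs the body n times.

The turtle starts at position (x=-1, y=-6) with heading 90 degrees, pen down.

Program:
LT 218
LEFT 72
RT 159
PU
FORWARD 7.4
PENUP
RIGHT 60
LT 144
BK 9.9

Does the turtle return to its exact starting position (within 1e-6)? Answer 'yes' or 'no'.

Answer: no

Derivation:
Executing turtle program step by step:
Start: pos=(-1,-6), heading=90, pen down
LT 218: heading 90 -> 308
LT 72: heading 308 -> 20
RT 159: heading 20 -> 221
PU: pen up
FD 7.4: (-1,-6) -> (-6.585,-10.855) [heading=221, move]
PU: pen up
RT 60: heading 221 -> 161
LT 144: heading 161 -> 305
BK 9.9: (-6.585,-10.855) -> (-12.263,-2.745) [heading=305, move]
Final: pos=(-12.263,-2.745), heading=305, 0 segment(s) drawn

Start position: (-1, -6)
Final position: (-12.263, -2.745)
Distance = 11.724; >= 1e-6 -> NOT closed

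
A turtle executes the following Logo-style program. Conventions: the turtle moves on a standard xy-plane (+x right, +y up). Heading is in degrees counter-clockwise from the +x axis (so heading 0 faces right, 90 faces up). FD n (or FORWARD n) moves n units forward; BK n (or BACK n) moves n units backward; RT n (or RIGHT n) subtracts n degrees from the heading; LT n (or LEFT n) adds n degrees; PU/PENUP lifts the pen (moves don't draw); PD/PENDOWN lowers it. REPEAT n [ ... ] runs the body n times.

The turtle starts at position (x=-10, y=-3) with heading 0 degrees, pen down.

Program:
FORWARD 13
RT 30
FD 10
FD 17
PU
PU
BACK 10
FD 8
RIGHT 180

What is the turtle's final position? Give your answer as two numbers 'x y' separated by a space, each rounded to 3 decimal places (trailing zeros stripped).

Executing turtle program step by step:
Start: pos=(-10,-3), heading=0, pen down
FD 13: (-10,-3) -> (3,-3) [heading=0, draw]
RT 30: heading 0 -> 330
FD 10: (3,-3) -> (11.66,-8) [heading=330, draw]
FD 17: (11.66,-8) -> (26.383,-16.5) [heading=330, draw]
PU: pen up
PU: pen up
BK 10: (26.383,-16.5) -> (17.722,-11.5) [heading=330, move]
FD 8: (17.722,-11.5) -> (24.651,-15.5) [heading=330, move]
RT 180: heading 330 -> 150
Final: pos=(24.651,-15.5), heading=150, 3 segment(s) drawn

Answer: 24.651 -15.5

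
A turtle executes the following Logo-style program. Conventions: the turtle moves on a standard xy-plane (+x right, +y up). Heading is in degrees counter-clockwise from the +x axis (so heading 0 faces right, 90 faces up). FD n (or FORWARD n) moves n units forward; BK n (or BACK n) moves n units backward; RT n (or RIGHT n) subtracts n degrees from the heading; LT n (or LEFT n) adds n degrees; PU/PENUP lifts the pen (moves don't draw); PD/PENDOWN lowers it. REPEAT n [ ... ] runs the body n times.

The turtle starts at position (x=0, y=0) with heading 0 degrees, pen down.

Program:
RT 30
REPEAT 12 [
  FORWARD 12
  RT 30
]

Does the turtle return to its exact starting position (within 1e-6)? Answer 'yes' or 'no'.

Executing turtle program step by step:
Start: pos=(0,0), heading=0, pen down
RT 30: heading 0 -> 330
REPEAT 12 [
  -- iteration 1/12 --
  FD 12: (0,0) -> (10.392,-6) [heading=330, draw]
  RT 30: heading 330 -> 300
  -- iteration 2/12 --
  FD 12: (10.392,-6) -> (16.392,-16.392) [heading=300, draw]
  RT 30: heading 300 -> 270
  -- iteration 3/12 --
  FD 12: (16.392,-16.392) -> (16.392,-28.392) [heading=270, draw]
  RT 30: heading 270 -> 240
  -- iteration 4/12 --
  FD 12: (16.392,-28.392) -> (10.392,-38.785) [heading=240, draw]
  RT 30: heading 240 -> 210
  -- iteration 5/12 --
  FD 12: (10.392,-38.785) -> (0,-44.785) [heading=210, draw]
  RT 30: heading 210 -> 180
  -- iteration 6/12 --
  FD 12: (0,-44.785) -> (-12,-44.785) [heading=180, draw]
  RT 30: heading 180 -> 150
  -- iteration 7/12 --
  FD 12: (-12,-44.785) -> (-22.392,-38.785) [heading=150, draw]
  RT 30: heading 150 -> 120
  -- iteration 8/12 --
  FD 12: (-22.392,-38.785) -> (-28.392,-28.392) [heading=120, draw]
  RT 30: heading 120 -> 90
  -- iteration 9/12 --
  FD 12: (-28.392,-28.392) -> (-28.392,-16.392) [heading=90, draw]
  RT 30: heading 90 -> 60
  -- iteration 10/12 --
  FD 12: (-28.392,-16.392) -> (-22.392,-6) [heading=60, draw]
  RT 30: heading 60 -> 30
  -- iteration 11/12 --
  FD 12: (-22.392,-6) -> (-12,0) [heading=30, draw]
  RT 30: heading 30 -> 0
  -- iteration 12/12 --
  FD 12: (-12,0) -> (0,0) [heading=0, draw]
  RT 30: heading 0 -> 330
]
Final: pos=(0,0), heading=330, 12 segment(s) drawn

Start position: (0, 0)
Final position: (0, 0)
Distance = 0; < 1e-6 -> CLOSED

Answer: yes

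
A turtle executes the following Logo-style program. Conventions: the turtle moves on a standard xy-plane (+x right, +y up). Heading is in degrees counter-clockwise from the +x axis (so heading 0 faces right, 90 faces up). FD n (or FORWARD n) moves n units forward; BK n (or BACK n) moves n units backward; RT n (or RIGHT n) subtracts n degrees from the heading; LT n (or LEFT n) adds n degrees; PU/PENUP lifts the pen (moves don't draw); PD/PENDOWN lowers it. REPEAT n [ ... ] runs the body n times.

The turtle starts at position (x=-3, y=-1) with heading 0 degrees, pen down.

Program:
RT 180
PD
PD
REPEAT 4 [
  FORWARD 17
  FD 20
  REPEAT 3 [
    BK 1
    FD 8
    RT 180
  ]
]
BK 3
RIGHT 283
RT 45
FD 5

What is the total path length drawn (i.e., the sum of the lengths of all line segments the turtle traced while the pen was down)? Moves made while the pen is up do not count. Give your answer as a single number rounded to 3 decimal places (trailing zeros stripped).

Answer: 264

Derivation:
Executing turtle program step by step:
Start: pos=(-3,-1), heading=0, pen down
RT 180: heading 0 -> 180
PD: pen down
PD: pen down
REPEAT 4 [
  -- iteration 1/4 --
  FD 17: (-3,-1) -> (-20,-1) [heading=180, draw]
  FD 20: (-20,-1) -> (-40,-1) [heading=180, draw]
  REPEAT 3 [
    -- iteration 1/3 --
    BK 1: (-40,-1) -> (-39,-1) [heading=180, draw]
    FD 8: (-39,-1) -> (-47,-1) [heading=180, draw]
    RT 180: heading 180 -> 0
    -- iteration 2/3 --
    BK 1: (-47,-1) -> (-48,-1) [heading=0, draw]
    FD 8: (-48,-1) -> (-40,-1) [heading=0, draw]
    RT 180: heading 0 -> 180
    -- iteration 3/3 --
    BK 1: (-40,-1) -> (-39,-1) [heading=180, draw]
    FD 8: (-39,-1) -> (-47,-1) [heading=180, draw]
    RT 180: heading 180 -> 0
  ]
  -- iteration 2/4 --
  FD 17: (-47,-1) -> (-30,-1) [heading=0, draw]
  FD 20: (-30,-1) -> (-10,-1) [heading=0, draw]
  REPEAT 3 [
    -- iteration 1/3 --
    BK 1: (-10,-1) -> (-11,-1) [heading=0, draw]
    FD 8: (-11,-1) -> (-3,-1) [heading=0, draw]
    RT 180: heading 0 -> 180
    -- iteration 2/3 --
    BK 1: (-3,-1) -> (-2,-1) [heading=180, draw]
    FD 8: (-2,-1) -> (-10,-1) [heading=180, draw]
    RT 180: heading 180 -> 0
    -- iteration 3/3 --
    BK 1: (-10,-1) -> (-11,-1) [heading=0, draw]
    FD 8: (-11,-1) -> (-3,-1) [heading=0, draw]
    RT 180: heading 0 -> 180
  ]
  -- iteration 3/4 --
  FD 17: (-3,-1) -> (-20,-1) [heading=180, draw]
  FD 20: (-20,-1) -> (-40,-1) [heading=180, draw]
  REPEAT 3 [
    -- iteration 1/3 --
    BK 1: (-40,-1) -> (-39,-1) [heading=180, draw]
    FD 8: (-39,-1) -> (-47,-1) [heading=180, draw]
    RT 180: heading 180 -> 0
    -- iteration 2/3 --
    BK 1: (-47,-1) -> (-48,-1) [heading=0, draw]
    FD 8: (-48,-1) -> (-40,-1) [heading=0, draw]
    RT 180: heading 0 -> 180
    -- iteration 3/3 --
    BK 1: (-40,-1) -> (-39,-1) [heading=180, draw]
    FD 8: (-39,-1) -> (-47,-1) [heading=180, draw]
    RT 180: heading 180 -> 0
  ]
  -- iteration 4/4 --
  FD 17: (-47,-1) -> (-30,-1) [heading=0, draw]
  FD 20: (-30,-1) -> (-10,-1) [heading=0, draw]
  REPEAT 3 [
    -- iteration 1/3 --
    BK 1: (-10,-1) -> (-11,-1) [heading=0, draw]
    FD 8: (-11,-1) -> (-3,-1) [heading=0, draw]
    RT 180: heading 0 -> 180
    -- iteration 2/3 --
    BK 1: (-3,-1) -> (-2,-1) [heading=180, draw]
    FD 8: (-2,-1) -> (-10,-1) [heading=180, draw]
    RT 180: heading 180 -> 0
    -- iteration 3/3 --
    BK 1: (-10,-1) -> (-11,-1) [heading=0, draw]
    FD 8: (-11,-1) -> (-3,-1) [heading=0, draw]
    RT 180: heading 0 -> 180
  ]
]
BK 3: (-3,-1) -> (0,-1) [heading=180, draw]
RT 283: heading 180 -> 257
RT 45: heading 257 -> 212
FD 5: (0,-1) -> (-4.24,-3.65) [heading=212, draw]
Final: pos=(-4.24,-3.65), heading=212, 34 segment(s) drawn

Segment lengths:
  seg 1: (-3,-1) -> (-20,-1), length = 17
  seg 2: (-20,-1) -> (-40,-1), length = 20
  seg 3: (-40,-1) -> (-39,-1), length = 1
  seg 4: (-39,-1) -> (-47,-1), length = 8
  seg 5: (-47,-1) -> (-48,-1), length = 1
  seg 6: (-48,-1) -> (-40,-1), length = 8
  seg 7: (-40,-1) -> (-39,-1), length = 1
  seg 8: (-39,-1) -> (-47,-1), length = 8
  seg 9: (-47,-1) -> (-30,-1), length = 17
  seg 10: (-30,-1) -> (-10,-1), length = 20
  seg 11: (-10,-1) -> (-11,-1), length = 1
  seg 12: (-11,-1) -> (-3,-1), length = 8
  seg 13: (-3,-1) -> (-2,-1), length = 1
  seg 14: (-2,-1) -> (-10,-1), length = 8
  seg 15: (-10,-1) -> (-11,-1), length = 1
  seg 16: (-11,-1) -> (-3,-1), length = 8
  seg 17: (-3,-1) -> (-20,-1), length = 17
  seg 18: (-20,-1) -> (-40,-1), length = 20
  seg 19: (-40,-1) -> (-39,-1), length = 1
  seg 20: (-39,-1) -> (-47,-1), length = 8
  seg 21: (-47,-1) -> (-48,-1), length = 1
  seg 22: (-48,-1) -> (-40,-1), length = 8
  seg 23: (-40,-1) -> (-39,-1), length = 1
  seg 24: (-39,-1) -> (-47,-1), length = 8
  seg 25: (-47,-1) -> (-30,-1), length = 17
  seg 26: (-30,-1) -> (-10,-1), length = 20
  seg 27: (-10,-1) -> (-11,-1), length = 1
  seg 28: (-11,-1) -> (-3,-1), length = 8
  seg 29: (-3,-1) -> (-2,-1), length = 1
  seg 30: (-2,-1) -> (-10,-1), length = 8
  seg 31: (-10,-1) -> (-11,-1), length = 1
  seg 32: (-11,-1) -> (-3,-1), length = 8
  seg 33: (-3,-1) -> (0,-1), length = 3
  seg 34: (0,-1) -> (-4.24,-3.65), length = 5
Total = 264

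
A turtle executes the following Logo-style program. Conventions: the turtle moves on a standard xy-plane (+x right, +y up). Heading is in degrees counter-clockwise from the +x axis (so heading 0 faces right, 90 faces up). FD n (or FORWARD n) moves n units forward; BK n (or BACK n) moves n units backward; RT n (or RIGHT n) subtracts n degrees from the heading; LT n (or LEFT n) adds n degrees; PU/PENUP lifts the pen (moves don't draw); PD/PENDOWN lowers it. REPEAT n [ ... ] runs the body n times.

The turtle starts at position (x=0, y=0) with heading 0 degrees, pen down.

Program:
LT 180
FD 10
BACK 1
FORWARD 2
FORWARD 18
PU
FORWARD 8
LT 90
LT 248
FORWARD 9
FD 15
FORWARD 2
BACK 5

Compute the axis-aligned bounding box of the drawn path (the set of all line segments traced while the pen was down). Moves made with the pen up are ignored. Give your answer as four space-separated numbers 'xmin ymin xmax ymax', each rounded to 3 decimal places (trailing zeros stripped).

Executing turtle program step by step:
Start: pos=(0,0), heading=0, pen down
LT 180: heading 0 -> 180
FD 10: (0,0) -> (-10,0) [heading=180, draw]
BK 1: (-10,0) -> (-9,0) [heading=180, draw]
FD 2: (-9,0) -> (-11,0) [heading=180, draw]
FD 18: (-11,0) -> (-29,0) [heading=180, draw]
PU: pen up
FD 8: (-29,0) -> (-37,0) [heading=180, move]
LT 90: heading 180 -> 270
LT 248: heading 270 -> 158
FD 9: (-37,0) -> (-45.345,3.371) [heading=158, move]
FD 15: (-45.345,3.371) -> (-59.252,8.991) [heading=158, move]
FD 2: (-59.252,8.991) -> (-61.107,9.74) [heading=158, move]
BK 5: (-61.107,9.74) -> (-56.471,7.867) [heading=158, move]
Final: pos=(-56.471,7.867), heading=158, 4 segment(s) drawn

Segment endpoints: x in {-29, -11, -10, -9, 0}, y in {0, 0, 0, 0, 0}
xmin=-29, ymin=0, xmax=0, ymax=0

Answer: -29 0 0 0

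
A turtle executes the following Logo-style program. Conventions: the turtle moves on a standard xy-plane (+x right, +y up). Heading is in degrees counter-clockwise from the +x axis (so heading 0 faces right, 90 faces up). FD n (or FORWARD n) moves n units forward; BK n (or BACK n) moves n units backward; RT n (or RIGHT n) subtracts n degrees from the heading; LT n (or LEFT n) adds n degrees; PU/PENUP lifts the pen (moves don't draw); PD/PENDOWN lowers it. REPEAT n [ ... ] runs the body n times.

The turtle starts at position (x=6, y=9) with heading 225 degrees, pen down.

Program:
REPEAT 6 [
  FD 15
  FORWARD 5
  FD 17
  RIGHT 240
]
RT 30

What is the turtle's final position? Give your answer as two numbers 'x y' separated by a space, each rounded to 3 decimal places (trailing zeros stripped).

Answer: 6 9

Derivation:
Executing turtle program step by step:
Start: pos=(6,9), heading=225, pen down
REPEAT 6 [
  -- iteration 1/6 --
  FD 15: (6,9) -> (-4.607,-1.607) [heading=225, draw]
  FD 5: (-4.607,-1.607) -> (-8.142,-5.142) [heading=225, draw]
  FD 17: (-8.142,-5.142) -> (-20.163,-17.163) [heading=225, draw]
  RT 240: heading 225 -> 345
  -- iteration 2/6 --
  FD 15: (-20.163,-17.163) -> (-5.674,-21.045) [heading=345, draw]
  FD 5: (-5.674,-21.045) -> (-0.844,-22.339) [heading=345, draw]
  FD 17: (-0.844,-22.339) -> (15.576,-26.739) [heading=345, draw]
  RT 240: heading 345 -> 105
  -- iteration 3/6 --
  FD 15: (15.576,-26.739) -> (11.694,-12.25) [heading=105, draw]
  FD 5: (11.694,-12.25) -> (10.4,-7.421) [heading=105, draw]
  FD 17: (10.4,-7.421) -> (6,9) [heading=105, draw]
  RT 240: heading 105 -> 225
  -- iteration 4/6 --
  FD 15: (6,9) -> (-4.607,-1.607) [heading=225, draw]
  FD 5: (-4.607,-1.607) -> (-8.142,-5.142) [heading=225, draw]
  FD 17: (-8.142,-5.142) -> (-20.163,-17.163) [heading=225, draw]
  RT 240: heading 225 -> 345
  -- iteration 5/6 --
  FD 15: (-20.163,-17.163) -> (-5.674,-21.045) [heading=345, draw]
  FD 5: (-5.674,-21.045) -> (-0.844,-22.339) [heading=345, draw]
  FD 17: (-0.844,-22.339) -> (15.576,-26.739) [heading=345, draw]
  RT 240: heading 345 -> 105
  -- iteration 6/6 --
  FD 15: (15.576,-26.739) -> (11.694,-12.25) [heading=105, draw]
  FD 5: (11.694,-12.25) -> (10.4,-7.421) [heading=105, draw]
  FD 17: (10.4,-7.421) -> (6,9) [heading=105, draw]
  RT 240: heading 105 -> 225
]
RT 30: heading 225 -> 195
Final: pos=(6,9), heading=195, 18 segment(s) drawn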